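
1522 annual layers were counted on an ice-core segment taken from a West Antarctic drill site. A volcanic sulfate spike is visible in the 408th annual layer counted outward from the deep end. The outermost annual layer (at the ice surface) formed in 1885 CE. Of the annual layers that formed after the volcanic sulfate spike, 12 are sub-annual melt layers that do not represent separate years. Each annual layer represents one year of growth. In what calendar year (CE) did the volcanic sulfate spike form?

Between annual layer 408 and the ice surface there are 1522 − 408 = 1114 annual layers.
1114 − 12 false = 1102 true annual layers after the volcanic sulfate spike.
Counting back 1102 years from 1885 CE places the volcanic sulfate spike in 1885 − 1102 = 783 CE.

783 CE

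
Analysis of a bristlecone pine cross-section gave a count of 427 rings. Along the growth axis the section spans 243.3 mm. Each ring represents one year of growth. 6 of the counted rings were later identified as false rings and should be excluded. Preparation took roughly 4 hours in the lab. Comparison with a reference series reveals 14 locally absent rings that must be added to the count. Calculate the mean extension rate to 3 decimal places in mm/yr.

After corrections the count is 427 − 6 + 14 = 435 rings.
Mean rate = 243.3 mm / 435 years ≈ 0.559 mm/yr.

0.559 mm/yr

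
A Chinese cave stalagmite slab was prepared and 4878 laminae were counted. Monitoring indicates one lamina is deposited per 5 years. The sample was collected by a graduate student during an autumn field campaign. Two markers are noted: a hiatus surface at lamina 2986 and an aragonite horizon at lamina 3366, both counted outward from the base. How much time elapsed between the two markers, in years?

3366 − 2986 = 380 laminae lie between the two events.
Multiplying by 5 years per lamina: 380 × 5 = 1900 years.

1900 years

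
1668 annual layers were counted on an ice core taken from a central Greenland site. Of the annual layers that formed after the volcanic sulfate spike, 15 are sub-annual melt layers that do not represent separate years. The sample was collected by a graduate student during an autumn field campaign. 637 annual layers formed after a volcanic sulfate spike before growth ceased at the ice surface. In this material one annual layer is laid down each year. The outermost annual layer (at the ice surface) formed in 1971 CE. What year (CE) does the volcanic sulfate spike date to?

637 annual layers post-date the volcanic sulfate spike.
Removing the 15 false annual layers leaves 637 − 15 = 622 true annual layers beyond the volcanic sulfate spike.
The annual layer at the ice surface is 1971 CE, so the volcanic sulfate spike dates to 1971 − 622 = 1349 CE.

1349 CE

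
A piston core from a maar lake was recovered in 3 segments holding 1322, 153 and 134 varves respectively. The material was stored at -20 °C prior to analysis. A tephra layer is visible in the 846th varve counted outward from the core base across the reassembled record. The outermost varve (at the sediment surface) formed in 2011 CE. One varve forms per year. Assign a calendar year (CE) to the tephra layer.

1248 CE

Total varves = 1322 + 153 + 134 = 1609.
The tephra layer sits at varve 846 from the core base, so 1609 − 846 = 763 varves formed after it.
The varve at the sediment surface is 2011 CE, so the tephra layer dates to 2011 − 763 = 1248 CE.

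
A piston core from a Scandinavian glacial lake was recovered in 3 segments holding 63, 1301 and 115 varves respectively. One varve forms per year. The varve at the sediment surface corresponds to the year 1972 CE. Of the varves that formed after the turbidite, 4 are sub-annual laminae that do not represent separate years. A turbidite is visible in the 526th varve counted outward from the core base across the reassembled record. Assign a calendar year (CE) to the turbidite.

Total varves = 63 + 1301 + 115 = 1479.
1479 − 526 = 953 varves lie beyond the turbidite toward the sediment surface.
Removing the 4 false varves leaves 953 − 4 = 949 true varves beyond the turbidite.
The varve at the sediment surface is 1972 CE, so the turbidite dates to 1972 − 949 = 1023 CE.

1023 CE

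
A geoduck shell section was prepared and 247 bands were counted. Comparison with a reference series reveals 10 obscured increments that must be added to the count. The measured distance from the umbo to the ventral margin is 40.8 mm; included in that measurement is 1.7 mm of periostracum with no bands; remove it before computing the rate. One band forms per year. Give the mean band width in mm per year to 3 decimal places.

True band count = 247 + 10 = 257.
The growth record spans 40.8 − 1.7 = 39.1 mm.
Mean rate = 39.1 mm / 257 years ≈ 0.152 mm per year.

0.152 mm per year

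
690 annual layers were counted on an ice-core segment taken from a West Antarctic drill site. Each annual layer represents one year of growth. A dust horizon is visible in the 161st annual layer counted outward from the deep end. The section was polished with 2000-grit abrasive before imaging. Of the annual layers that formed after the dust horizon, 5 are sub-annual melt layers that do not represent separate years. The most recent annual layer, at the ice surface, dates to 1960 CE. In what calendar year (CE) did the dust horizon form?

Between annual layer 161 and the ice surface there are 690 − 161 = 529 annual layers.
Excluding 5 false annual layers: 529 − 5 = 524.
The annual layer at the ice surface is 1960 CE, so the dust horizon dates to 1960 − 524 = 1436 CE.

1436 CE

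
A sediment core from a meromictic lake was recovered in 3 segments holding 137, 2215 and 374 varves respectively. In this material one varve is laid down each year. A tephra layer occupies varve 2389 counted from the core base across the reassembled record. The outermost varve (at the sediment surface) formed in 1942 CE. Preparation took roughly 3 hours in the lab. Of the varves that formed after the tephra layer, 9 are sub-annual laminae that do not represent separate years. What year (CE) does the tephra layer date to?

1614 CE

Total varves = 137 + 2215 + 374 = 2726.
2726 − 2389 = 337 varves lie beyond the tephra layer toward the sediment surface.
337 − 9 false = 328 true varves after the tephra layer.
1942 − 328 = 1614 CE.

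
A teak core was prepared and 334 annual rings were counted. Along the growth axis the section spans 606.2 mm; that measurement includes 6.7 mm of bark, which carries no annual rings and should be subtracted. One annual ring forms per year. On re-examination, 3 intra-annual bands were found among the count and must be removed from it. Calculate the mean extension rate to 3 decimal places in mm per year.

1.811 mm per year

Adjusted count: 334 − 3 = 331 annual rings.
The growth record spans 606.2 − 6.7 = 599.5 mm.
599.5 mm over 331 years gives 599.5 / 331 ≈ 1.811 mm per year.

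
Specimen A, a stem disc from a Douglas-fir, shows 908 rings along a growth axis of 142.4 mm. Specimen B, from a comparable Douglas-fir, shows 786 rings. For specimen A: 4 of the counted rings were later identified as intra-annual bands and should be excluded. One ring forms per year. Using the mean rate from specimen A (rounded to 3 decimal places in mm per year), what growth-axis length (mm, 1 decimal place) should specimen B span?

Specimen A: adjusted count: 908 − 4 = 904 rings.
A: 142.4 mm over 904 years gives 142.4 / 904 ≈ 0.158 mm/yr.
Length of B = 0.158 × 786 = 124.2 mm.

124.2 mm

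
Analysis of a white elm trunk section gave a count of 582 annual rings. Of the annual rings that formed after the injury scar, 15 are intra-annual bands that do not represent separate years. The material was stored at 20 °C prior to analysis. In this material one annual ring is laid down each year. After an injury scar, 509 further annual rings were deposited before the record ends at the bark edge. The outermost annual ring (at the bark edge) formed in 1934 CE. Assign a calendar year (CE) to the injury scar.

1440 CE

509 annual rings post-date the injury scar.
Removing the 15 false annual rings leaves 509 − 15 = 494 true annual rings beyond the injury scar.
1934 − 494 = 1440 CE.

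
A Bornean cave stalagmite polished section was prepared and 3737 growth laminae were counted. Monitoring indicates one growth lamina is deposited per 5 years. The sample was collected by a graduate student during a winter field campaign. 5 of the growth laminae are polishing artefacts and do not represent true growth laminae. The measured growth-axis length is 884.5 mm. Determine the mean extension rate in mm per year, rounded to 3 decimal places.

0.047 mm per year

Adjusted count: 3737 − 5 = 3732 growth laminae.
3732 growth laminae at 5 years each span 3732 × 5 = 18660 years.
Mean rate = 884.5 mm / 18660 years ≈ 0.047 mm per year.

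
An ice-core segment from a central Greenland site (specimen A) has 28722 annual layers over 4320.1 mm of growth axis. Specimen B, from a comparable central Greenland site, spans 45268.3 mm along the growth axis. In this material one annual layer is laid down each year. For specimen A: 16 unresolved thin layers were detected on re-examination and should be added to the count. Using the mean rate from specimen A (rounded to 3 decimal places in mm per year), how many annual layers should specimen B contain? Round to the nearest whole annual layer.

301789 annual layers

Specimen A: correcting the raw count gives 28722 + 16 = 28738 true annual layers.
A: Mean rate = 4320.1 mm / 28738 years ≈ 0.150 mm per year.
For B, 45268.3 / 0.150 = 301788.67 years ≈ 301789 annual layers.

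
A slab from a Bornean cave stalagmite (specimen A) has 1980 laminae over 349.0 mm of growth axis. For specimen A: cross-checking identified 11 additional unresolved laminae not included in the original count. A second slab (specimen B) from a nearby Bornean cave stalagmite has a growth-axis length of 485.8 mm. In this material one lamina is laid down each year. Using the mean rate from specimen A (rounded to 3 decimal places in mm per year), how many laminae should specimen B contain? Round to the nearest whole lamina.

2776 laminae

Specimen A: correcting the raw count gives 1980 + 11 = 1991 true laminae.
A: Extension rate ≈ 349.0 / 1991 = 0.175 mm/yr.
For B, 485.8 / 0.175 = 2776.00 years ≈ 2776 laminae.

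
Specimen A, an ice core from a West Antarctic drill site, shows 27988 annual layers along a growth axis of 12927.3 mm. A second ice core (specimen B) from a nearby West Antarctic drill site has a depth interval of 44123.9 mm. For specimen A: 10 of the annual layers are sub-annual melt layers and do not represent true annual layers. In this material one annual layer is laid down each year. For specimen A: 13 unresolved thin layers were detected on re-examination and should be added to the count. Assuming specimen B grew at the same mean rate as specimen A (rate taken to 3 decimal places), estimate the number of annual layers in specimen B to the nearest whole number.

Specimen A: after corrections the count is 27988 − 10 + 13 = 27991 annual layers.
A: 12927.3 mm over 27991 years gives 12927.3 / 27991 ≈ 0.462 mm per year.
B spans 44123.9 / 0.462 = 95506.28 years ≈ 95506 annual layers.

95506 annual layers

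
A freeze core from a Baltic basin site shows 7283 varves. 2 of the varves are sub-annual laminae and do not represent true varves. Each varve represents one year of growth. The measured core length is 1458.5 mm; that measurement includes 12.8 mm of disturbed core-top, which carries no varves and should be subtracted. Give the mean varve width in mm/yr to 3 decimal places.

Adjusted count: 7283 − 2 = 7281 varves.
The growth record spans 1458.5 − 12.8 = 1445.7 mm.
Mean rate = 1445.7 mm / 7281 years ≈ 0.199 mm/yr.

0.199 mm/yr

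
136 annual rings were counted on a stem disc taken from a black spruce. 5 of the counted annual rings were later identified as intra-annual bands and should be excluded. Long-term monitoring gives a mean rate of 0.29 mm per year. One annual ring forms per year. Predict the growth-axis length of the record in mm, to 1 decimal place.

38.0 mm

Correcting the raw count gives 136 − 5 = 131 true annual rings.
131 years at 0.29 mm/year gives 0.29 × 131 = 38.0 mm.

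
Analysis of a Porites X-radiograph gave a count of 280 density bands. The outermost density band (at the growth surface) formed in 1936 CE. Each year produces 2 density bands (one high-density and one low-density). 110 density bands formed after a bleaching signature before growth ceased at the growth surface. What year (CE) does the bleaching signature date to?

1881 CE

110 density bands post-date the bleaching signature.
With 2 density bands per year, 110 / 2 = 55 years.
The density band at the growth surface is 1936 CE, so the bleaching signature dates to 1936 − 55 = 1881 CE.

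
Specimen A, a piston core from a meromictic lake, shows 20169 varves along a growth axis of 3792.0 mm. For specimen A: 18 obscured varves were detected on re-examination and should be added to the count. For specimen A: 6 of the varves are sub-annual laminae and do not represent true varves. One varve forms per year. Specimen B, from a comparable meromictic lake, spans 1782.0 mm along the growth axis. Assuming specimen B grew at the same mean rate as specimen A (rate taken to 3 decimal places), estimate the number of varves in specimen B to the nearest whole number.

9479 varves

Specimen A: after corrections the count is 20169 − 6 + 18 = 20181 varves.
A: Extension rate ≈ 3792.0 / 20181 = 0.188 mm/yr.
B spans 1782.0 / 0.188 = 9478.72 years ≈ 9479 varves.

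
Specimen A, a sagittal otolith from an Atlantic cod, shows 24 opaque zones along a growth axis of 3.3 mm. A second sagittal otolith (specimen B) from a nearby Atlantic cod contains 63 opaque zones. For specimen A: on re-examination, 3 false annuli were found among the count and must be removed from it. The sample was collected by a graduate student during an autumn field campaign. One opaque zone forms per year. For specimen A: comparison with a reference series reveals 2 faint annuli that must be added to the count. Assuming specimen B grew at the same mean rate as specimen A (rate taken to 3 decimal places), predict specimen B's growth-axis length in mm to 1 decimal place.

9.0 mm

Specimen A: after corrections the count is 24 − 3 + 2 = 23 opaque zones.
A: Extension rate ≈ 3.3 / 23 = 0.143 mm/yr.
For B, 0.143 mm/year × 63 years = 9.0 mm.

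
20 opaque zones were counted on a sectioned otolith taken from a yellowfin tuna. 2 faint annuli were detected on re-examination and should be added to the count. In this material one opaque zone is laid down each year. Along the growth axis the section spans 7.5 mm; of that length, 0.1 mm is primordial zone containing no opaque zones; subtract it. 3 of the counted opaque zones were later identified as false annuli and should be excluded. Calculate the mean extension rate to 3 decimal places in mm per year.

After corrections the count is 20 − 3 + 2 = 19 opaque zones.
Removing the 0.1 mm offcut leaves 7.5 − 0.1 = 7.4 mm.
Mean rate = 7.4 mm / 19 years ≈ 0.389 mm per year.

0.389 mm per year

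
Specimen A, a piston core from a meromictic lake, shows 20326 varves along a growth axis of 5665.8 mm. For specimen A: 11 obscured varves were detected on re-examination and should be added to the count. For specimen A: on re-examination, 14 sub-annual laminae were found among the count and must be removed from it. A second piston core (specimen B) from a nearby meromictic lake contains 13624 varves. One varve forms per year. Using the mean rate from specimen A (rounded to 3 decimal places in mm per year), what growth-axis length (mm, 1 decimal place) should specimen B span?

Specimen A: true varve count = 20326 − 14 + 11 = 20323.
A: Mean rate = 5665.8 mm / 20323 years ≈ 0.279 mm per year.
Length of B = 0.279 × 13624 = 3801.1 mm.

3801.1 mm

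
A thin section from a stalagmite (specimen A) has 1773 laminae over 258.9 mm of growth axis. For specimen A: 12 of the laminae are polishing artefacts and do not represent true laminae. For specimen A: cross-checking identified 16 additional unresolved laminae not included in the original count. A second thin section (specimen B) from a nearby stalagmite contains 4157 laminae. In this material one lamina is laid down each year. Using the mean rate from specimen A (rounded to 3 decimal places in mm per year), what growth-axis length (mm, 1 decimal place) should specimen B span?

Specimen A: adjusted count: 1773 − 12 + 16 = 1777 laminae.
A: Mean rate = 258.9 mm / 1777 years ≈ 0.146 mm/yr.
For B, 0.146 mm/year × 4157 years = 606.9 mm.

606.9 mm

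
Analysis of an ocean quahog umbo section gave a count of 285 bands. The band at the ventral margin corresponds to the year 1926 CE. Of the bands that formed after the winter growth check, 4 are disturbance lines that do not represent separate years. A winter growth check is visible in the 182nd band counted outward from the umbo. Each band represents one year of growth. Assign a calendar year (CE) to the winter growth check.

285 − 182 = 103 bands lie beyond the winter growth check toward the ventral margin.
Removing the 4 false bands leaves 103 − 4 = 99 true bands beyond the winter growth check.
1926 − 99 = 1827 CE.

1827 CE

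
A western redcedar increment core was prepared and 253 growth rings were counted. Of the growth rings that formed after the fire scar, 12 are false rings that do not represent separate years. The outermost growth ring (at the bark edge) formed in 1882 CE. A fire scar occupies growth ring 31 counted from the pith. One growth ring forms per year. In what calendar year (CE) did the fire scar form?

Between growth ring 31 and the bark edge there are 253 − 31 = 222 growth rings.
Excluding 12 false growth rings: 222 − 12 = 210.
The growth ring at the bark edge is 1882 CE, so the fire scar dates to 1882 − 210 = 1672 CE.

1672 CE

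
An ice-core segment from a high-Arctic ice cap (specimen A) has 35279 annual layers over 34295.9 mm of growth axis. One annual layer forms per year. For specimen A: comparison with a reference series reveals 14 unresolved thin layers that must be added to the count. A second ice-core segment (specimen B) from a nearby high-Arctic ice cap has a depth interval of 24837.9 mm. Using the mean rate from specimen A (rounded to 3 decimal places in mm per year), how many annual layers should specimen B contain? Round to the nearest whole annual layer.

Specimen A: adjusted count: 35279 + 14 = 35293 annual layers.
A: 34295.9 mm over 35293 years gives 34295.9 / 35293 ≈ 0.972 mm per year.
Specimen B: 24837.9 mm / 0.972 mm per year = 25553.40 years ≈ 25553 annual layers.

25553 annual layers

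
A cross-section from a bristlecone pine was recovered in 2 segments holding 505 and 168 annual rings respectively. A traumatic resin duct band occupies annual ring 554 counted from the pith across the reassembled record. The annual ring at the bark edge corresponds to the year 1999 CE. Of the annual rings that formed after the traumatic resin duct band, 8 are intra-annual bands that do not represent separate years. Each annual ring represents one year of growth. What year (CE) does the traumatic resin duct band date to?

1888 CE

Total annual rings = 505 + 168 = 673.
673 − 554 = 119 annual rings lie beyond the traumatic resin duct band toward the bark edge.
Excluding 8 false annual rings: 119 − 8 = 111.
1999 − 111 = 1888 CE.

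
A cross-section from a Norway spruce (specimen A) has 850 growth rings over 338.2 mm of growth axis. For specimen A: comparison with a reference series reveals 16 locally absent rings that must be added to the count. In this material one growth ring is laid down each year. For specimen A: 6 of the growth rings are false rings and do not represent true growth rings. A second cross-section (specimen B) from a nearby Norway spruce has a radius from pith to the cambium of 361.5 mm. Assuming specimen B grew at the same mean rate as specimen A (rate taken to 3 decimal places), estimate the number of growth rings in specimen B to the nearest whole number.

Specimen A: correcting the raw count gives 850 − 6 + 16 = 860 true growth rings.
A: 338.2 mm over 860 years gives 338.2 / 860 ≈ 0.393 mm/yr.
B spans 361.5 / 0.393 = 919.85 years ≈ 920 growth rings.

920 growth rings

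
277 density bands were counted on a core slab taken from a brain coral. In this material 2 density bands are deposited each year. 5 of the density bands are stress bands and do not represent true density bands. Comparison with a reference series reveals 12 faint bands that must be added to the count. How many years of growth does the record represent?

142 yr

True density band count = 277 − 5 + 12 = 284.
With 2 density bands per year, 284 / 2 = 142 years.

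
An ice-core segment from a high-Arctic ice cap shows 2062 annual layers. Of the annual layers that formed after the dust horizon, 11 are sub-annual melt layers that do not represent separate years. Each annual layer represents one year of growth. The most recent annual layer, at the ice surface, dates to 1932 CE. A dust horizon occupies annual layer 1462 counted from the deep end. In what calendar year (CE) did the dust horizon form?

1343 CE

Between annual layer 1462 and the ice surface there are 2062 − 1462 = 600 annual layers.
Excluding 11 false annual layers: 600 − 11 = 589.
Counting back 589 years from 1932 CE places the dust horizon in 1932 − 589 = 1343 CE.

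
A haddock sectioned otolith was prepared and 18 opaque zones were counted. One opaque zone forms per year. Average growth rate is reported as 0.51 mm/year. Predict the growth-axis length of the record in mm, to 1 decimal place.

9.2 mm

The record spans 18 years at 0.51 mm per year.
Predicted length = 0.51 mm/year × 18 years = 9.2 mm.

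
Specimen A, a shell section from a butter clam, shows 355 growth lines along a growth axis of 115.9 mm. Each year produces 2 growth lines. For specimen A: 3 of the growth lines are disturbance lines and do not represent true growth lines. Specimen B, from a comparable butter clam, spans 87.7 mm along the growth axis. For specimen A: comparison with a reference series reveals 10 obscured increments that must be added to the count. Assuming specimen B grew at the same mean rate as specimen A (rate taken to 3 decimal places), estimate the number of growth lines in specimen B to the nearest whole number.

Specimen A: correcting the raw count gives 355 − 3 + 10 = 362 true growth lines.
Specimen A: with 2 growth lines per year, 362 / 2 = 181 years.
A: 115.9 mm over 181 years gives 115.9 / 181 ≈ 0.640 mm per year.
Specimen B: 87.7 mm / 0.640 mm per year = 137.03 years; at 2 growth lines per year that is 137.03 × 2 ≈ 274 growth lines.

274 growth lines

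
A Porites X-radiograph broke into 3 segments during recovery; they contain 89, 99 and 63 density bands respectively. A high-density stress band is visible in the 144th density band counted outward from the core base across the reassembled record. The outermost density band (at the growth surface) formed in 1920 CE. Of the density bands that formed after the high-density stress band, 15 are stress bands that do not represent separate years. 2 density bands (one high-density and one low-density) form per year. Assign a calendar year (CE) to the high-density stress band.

Total density bands = 89 + 99 + 63 = 251.
251 − 144 = 107 density bands lie beyond the high-density stress band toward the growth surface.
Excluding 15 false density bands: 107 − 15 = 92.
Dividing by 2 density bands per year: 92 / 2 = 46 years.
1920 − 46 = 1874 CE.

1874 CE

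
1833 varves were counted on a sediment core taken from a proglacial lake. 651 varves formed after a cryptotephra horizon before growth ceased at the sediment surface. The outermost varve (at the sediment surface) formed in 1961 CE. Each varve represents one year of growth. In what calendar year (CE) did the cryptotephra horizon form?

1310 CE

651 varves post-date the cryptotephra horizon.
1961 − 651 = 1310 CE.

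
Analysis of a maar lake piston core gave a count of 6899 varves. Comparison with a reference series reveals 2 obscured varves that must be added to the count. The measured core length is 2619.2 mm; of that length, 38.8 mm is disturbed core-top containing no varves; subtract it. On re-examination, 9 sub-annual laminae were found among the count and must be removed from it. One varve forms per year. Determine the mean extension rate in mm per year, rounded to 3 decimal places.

0.374 mm per year

True varve count = 6899 − 9 + 2 = 6892.
Removing the 38.8 mm offcut leaves 2619.2 − 38.8 = 2580.4 mm.
Extension rate ≈ 2580.4 / 6892 = 0.374 mm per year.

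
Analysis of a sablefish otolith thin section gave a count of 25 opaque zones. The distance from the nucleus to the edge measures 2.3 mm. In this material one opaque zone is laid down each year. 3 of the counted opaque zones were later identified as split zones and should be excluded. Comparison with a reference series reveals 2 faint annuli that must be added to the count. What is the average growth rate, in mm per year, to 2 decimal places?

After corrections the count is 25 − 3 + 2 = 24 opaque zones.
Mean rate = 2.3 mm / 24 years ≈ 0.10 mm per year.

0.10 mm per year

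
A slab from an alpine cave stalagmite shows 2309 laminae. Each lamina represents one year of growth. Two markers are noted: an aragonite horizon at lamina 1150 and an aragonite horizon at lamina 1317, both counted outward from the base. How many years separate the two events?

167 years

1317 − 1150 = 167 laminae lie between the two events.
At one lamina per year, 167 years elapsed between them.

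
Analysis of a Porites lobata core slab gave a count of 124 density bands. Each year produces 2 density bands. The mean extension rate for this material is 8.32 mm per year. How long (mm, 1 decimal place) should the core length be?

With 2 density bands per year, 124 / 2 = 62 years.
Length ≈ 8.32 × 62 = 515.8 mm.

515.8 mm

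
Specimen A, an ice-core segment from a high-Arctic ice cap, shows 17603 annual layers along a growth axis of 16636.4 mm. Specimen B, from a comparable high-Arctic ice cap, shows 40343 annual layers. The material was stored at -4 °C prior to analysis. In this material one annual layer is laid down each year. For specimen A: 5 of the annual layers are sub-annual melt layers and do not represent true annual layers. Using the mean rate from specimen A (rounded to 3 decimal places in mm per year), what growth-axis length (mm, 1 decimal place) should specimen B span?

Specimen A: true annual layer count = 17603 − 5 = 17598.
A: Extension rate ≈ 16636.4 / 17598 = 0.945 mm/year.
For B, 0.945 mm/year × 40343 years = 38124.1 mm.

38124.1 mm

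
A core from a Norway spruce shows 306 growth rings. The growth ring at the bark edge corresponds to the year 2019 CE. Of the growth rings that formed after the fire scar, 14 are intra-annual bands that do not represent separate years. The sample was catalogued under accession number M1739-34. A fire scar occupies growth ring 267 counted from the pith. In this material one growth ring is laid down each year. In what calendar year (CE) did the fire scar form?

1994 CE

306 − 267 = 39 growth rings lie beyond the fire scar toward the bark edge.
39 − 14 false = 25 true growth rings after the fire scar.
The growth ring at the bark edge is 2019 CE, so the fire scar dates to 2019 − 25 = 1994 CE.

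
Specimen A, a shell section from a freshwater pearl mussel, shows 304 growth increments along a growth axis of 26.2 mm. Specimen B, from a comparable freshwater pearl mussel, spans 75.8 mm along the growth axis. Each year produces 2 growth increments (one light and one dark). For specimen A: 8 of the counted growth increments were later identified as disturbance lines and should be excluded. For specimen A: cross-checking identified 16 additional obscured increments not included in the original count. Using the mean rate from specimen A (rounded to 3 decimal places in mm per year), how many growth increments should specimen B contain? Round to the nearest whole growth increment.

Specimen A: correcting the raw count gives 304 − 8 + 16 = 312 true growth increments.
Specimen A: with 2 growth increments per year, 312 / 2 = 156 years.
A: 26.2 mm over 156 years gives 26.2 / 156 ≈ 0.168 mm/yr.
Specimen B: 75.8 mm / 0.168 mm per year = 451.19 years; at 2 growth increments per year that is 451.19 × 2 ≈ 902 growth increments.

902 growth increments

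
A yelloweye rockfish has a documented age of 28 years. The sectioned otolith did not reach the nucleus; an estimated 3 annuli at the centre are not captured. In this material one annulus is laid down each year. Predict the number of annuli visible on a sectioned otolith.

25 annuli

At one annulus per year, 28 years correspond to 28 annuli.
Less the 3 uncaptured annuli: 28 − 3 = 25.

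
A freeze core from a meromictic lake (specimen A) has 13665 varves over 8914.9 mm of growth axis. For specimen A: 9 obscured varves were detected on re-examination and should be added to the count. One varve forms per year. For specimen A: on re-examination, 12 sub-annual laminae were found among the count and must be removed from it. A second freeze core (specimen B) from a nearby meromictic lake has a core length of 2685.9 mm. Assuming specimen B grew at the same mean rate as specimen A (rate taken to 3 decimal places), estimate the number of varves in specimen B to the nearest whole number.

4113 varves

Specimen A: true varve count = 13665 − 12 + 9 = 13662.
A: Mean rate = 8914.9 mm / 13662 years ≈ 0.653 mm/yr.
For B, 2685.9 / 0.653 = 4113.17 years ≈ 4113 varves.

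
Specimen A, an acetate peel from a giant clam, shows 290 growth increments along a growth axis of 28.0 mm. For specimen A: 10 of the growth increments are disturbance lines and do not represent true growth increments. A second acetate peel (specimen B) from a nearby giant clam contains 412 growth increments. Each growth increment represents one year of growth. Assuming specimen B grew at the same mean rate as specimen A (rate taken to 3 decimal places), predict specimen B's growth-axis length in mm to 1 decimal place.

41.2 mm

Specimen A: adjusted count: 290 − 10 = 280 growth increments.
A: Extension rate ≈ 28.0 / 280 = 0.100 mm per year.
For B, 0.100 mm/year × 412 years = 41.2 mm.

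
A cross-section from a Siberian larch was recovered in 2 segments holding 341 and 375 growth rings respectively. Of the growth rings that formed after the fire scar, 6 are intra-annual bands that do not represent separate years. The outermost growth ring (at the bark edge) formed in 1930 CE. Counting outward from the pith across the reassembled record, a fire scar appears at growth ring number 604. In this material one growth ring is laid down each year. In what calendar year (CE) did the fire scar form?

1824 CE

Total growth rings = 341 + 375 = 716.
The fire scar sits at growth ring 604 from the pith, so 716 − 604 = 112 growth rings formed after it.
Excluding 6 false growth rings: 112 − 6 = 106.
1930 − 106 = 1824 CE.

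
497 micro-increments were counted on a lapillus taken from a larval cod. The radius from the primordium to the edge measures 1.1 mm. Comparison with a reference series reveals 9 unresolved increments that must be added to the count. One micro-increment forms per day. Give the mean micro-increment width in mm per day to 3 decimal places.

Correcting the raw count gives 497 + 9 = 506 true micro-increments.
Mean rate = 1.1 mm / 506 days ≈ 0.002 mm per day.

0.002 mm per day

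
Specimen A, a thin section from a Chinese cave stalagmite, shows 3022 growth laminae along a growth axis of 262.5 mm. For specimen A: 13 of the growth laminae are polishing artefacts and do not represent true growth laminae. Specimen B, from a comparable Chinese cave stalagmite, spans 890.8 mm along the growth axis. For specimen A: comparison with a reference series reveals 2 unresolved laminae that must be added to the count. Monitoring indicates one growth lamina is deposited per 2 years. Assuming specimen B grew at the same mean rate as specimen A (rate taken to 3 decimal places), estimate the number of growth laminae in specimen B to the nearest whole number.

10123 growth laminae

Specimen A: correcting the raw count gives 3022 − 13 + 2 = 3011 true growth laminae.
Specimen A: at 2 years per growth lamina, 3011 × 2 = 6022 years.
A: Extension rate ≈ 262.5 / 6022 = 0.044 mm per year.
For B, 890.8 / 0.044 = 20245.45 years; at 2 years per growth lamina that is 20245.45 / 2 ≈ 10123 growth laminae.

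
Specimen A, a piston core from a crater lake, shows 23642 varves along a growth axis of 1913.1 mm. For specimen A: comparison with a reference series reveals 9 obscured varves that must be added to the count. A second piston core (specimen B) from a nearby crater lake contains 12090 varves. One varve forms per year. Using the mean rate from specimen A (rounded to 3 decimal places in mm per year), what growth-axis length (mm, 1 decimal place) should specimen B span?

979.3 mm

Specimen A: true varve count = 23642 + 9 = 23651.
A: 1913.1 mm over 23651 years gives 1913.1 / 23651 ≈ 0.081 mm per year.
For B, 0.081 mm/year × 12090 years = 979.3 mm.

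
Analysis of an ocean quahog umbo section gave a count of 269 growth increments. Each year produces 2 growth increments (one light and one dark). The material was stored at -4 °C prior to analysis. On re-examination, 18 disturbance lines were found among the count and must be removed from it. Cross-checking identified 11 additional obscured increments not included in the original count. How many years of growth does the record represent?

Adjusted count: 269 − 18 + 11 = 262 growth increments.
262 growth increments at 2 per year is 262 / 2 = 131 years.

131 years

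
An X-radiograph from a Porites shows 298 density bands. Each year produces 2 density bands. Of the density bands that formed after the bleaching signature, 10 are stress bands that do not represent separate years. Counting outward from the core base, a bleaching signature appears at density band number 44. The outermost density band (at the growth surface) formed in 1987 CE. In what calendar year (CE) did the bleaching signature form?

The bleaching signature sits at density band 44 from the core base, so 298 − 44 = 254 density bands formed after it.
254 − 10 false = 244 true density bands after the bleaching signature.
244 density bands at 2 per year is 244 / 2 = 122 years.
The density band at the growth surface is 1987 CE, so the bleaching signature dates to 1987 − 122 = 1865 CE.

1865 CE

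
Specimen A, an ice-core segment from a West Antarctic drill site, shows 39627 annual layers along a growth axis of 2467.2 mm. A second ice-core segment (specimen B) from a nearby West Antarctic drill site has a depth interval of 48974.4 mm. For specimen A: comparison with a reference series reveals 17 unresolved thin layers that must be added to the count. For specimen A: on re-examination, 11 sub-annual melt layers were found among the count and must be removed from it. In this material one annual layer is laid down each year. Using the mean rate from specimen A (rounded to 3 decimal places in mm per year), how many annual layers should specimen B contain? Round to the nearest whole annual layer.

789910 annual layers

Specimen A: correcting the raw count gives 39627 − 11 + 17 = 39633 true annual layers.
A: Extension rate ≈ 2467.2 / 39633 = 0.062 mm/yr.
Specimen B: 48974.4 mm / 0.062 mm per year = 789909.68 years ≈ 789910 annual layers.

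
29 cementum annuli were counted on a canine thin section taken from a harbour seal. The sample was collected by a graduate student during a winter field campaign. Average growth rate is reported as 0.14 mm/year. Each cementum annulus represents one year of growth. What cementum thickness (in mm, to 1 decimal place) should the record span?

4.1 mm

29 years of growth are recorded.
Predicted length = 0.14 mm/year × 29 years = 4.1 mm.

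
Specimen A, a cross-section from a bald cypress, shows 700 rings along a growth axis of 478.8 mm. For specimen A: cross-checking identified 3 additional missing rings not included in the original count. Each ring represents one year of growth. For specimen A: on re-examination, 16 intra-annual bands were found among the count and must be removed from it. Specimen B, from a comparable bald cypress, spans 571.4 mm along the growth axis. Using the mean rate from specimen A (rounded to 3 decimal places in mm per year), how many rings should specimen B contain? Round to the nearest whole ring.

Specimen A: true ring count = 700 − 16 + 3 = 687.
A: Mean rate = 478.8 mm / 687 years ≈ 0.697 mm/year.
For B, 571.4 / 0.697 = 819.80 years ≈ 820 rings.

820 rings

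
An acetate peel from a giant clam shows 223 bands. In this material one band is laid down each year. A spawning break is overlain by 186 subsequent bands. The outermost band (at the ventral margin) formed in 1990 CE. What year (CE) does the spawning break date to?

1804 CE

There are 186 bands younger than the spawning break.
Counting back 186 years from 1990 CE places the spawning break in 1990 − 186 = 1804 CE.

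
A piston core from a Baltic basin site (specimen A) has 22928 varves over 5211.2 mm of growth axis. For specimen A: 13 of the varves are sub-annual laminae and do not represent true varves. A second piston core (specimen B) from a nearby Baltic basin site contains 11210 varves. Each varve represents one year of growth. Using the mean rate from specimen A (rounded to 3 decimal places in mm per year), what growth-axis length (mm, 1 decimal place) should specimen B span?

2544.7 mm

Specimen A: correcting the raw count gives 22928 − 13 = 22915 true varves.
A: 5211.2 mm over 22915 years gives 5211.2 / 22915 ≈ 0.227 mm per year.
B's length ≈ 0.227 × 11210 = 2544.7 mm.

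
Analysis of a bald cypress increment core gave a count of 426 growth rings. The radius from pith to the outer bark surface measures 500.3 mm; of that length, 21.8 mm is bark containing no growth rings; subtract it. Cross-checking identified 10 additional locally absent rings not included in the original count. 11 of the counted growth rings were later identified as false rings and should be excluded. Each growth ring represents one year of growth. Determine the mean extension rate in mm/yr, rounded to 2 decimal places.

True growth ring count = 426 − 11 + 10 = 425.
The growth record spans 500.3 − 21.8 = 478.5 mm.
Mean rate = 478.5 mm / 425 years ≈ 1.13 mm/yr.

1.13 mm/yr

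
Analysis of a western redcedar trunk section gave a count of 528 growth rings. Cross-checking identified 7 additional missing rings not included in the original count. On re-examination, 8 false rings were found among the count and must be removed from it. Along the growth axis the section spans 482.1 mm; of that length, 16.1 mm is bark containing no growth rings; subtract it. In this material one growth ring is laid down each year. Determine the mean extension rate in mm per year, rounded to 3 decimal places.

Correcting the raw count gives 528 − 8 + 7 = 527 true growth rings.
Removing the 16.1 mm offcut leaves 482.1 − 16.1 = 466.0 mm.
Mean rate = 466.0 mm / 527 years ≈ 0.884 mm per year.

0.884 mm per year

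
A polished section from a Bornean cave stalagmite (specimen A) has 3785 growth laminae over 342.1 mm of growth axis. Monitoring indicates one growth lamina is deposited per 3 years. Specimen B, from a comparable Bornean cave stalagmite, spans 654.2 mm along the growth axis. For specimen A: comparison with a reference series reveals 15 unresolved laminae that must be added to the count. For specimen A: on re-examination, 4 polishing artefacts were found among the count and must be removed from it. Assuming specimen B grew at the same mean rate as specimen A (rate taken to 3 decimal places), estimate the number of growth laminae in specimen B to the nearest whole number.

7269 growth laminae

Specimen A: after corrections the count is 3785 − 4 + 15 = 3796 growth laminae.
Specimen A: 3796 growth laminae at 3 years each span 3796 × 3 = 11388 years.
A: Extension rate ≈ 342.1 / 11388 = 0.030 mm/yr.
B spans 654.2 / 0.030 = 21806.67 years; at 3 years per growth lamina that is 21806.67 / 3 ≈ 7269 growth laminae.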